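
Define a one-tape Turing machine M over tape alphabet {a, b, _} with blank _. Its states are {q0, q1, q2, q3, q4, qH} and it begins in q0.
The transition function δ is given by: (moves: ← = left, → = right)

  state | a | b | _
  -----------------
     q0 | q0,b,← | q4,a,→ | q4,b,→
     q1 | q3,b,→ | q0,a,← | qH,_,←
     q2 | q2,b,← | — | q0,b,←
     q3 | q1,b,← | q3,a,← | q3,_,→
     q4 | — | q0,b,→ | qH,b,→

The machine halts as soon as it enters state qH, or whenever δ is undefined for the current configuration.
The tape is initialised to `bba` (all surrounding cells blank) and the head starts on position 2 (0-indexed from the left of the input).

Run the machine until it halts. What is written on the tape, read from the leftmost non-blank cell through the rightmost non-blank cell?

babbb

q0 | bb[a]___   read a → write b, move ←, go to q0
q0 | b[b]b___   read b → write a, move →, go to q4
q4 | ba[b]___   read b → write b, move →, go to q0
q0 | bab[_]__   read _ → write b, move →, go to q4
q4 | babb[_]_   read _ → write b, move →, go to qH
qH | babbb[_]
The non-blank tape span at halt is babbb.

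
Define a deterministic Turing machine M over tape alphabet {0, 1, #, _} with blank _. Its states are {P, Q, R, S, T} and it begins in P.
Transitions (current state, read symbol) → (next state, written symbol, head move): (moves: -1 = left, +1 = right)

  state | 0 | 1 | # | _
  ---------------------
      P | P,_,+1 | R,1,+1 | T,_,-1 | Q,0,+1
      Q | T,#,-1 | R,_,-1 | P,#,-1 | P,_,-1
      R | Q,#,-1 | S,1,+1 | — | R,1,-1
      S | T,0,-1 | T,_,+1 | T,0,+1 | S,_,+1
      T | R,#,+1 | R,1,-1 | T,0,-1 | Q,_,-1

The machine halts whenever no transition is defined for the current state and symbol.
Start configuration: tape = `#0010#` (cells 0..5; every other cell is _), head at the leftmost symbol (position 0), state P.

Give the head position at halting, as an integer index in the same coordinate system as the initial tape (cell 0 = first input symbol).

state=P head=0 tape=___[#]0010#   (P,#)→(T,_,-1)
state=T head=-1 tape=__[_]_0010#   (T,_)→(Q,_,-1)
state=Q head=-2 tape=_[_]__0010#   (Q,_)→(P,_,-1)
state=P head=-3 tape=[_]___0010#   (P,_)→(Q,0,+1)
state=Q head=-2 tape=0[_]__0010#   (Q,_)→(P,_,-1)
state=P head=-3 tape=[0]___0010#   (P,0)→(P,_,+1)
state=P head=-2 tape=_[_]__0010#   (P,_)→(Q,0,+1)
state=Q head=-1 tape=_0[_]_0010#   (Q,_)→(P,_,-1)
state=P head=-2 tape=_[0]__0010#   (P,0)→(P,_,+1)
state=P head=-1 tape=__[_]_0010#   (P,_)→(Q,0,+1)
state=Q head=0 tape=__0[_]0010#   (Q,_)→(P,_,-1)
state=P head=-1 tape=__[0]_0010#   (P,0)→(P,_,+1)
state=P head=0 tape=___[_]0010#   (P,_)→(Q,0,+1)
state=Q head=1 tape=___0[0]010#   (Q,0)→(T,#,-1)
state=T head=0 tape=___[0]#010#   (T,0)→(R,#,+1)
state=R head=1 tape=___#[#]010#
At halt the head is at cell 1.

1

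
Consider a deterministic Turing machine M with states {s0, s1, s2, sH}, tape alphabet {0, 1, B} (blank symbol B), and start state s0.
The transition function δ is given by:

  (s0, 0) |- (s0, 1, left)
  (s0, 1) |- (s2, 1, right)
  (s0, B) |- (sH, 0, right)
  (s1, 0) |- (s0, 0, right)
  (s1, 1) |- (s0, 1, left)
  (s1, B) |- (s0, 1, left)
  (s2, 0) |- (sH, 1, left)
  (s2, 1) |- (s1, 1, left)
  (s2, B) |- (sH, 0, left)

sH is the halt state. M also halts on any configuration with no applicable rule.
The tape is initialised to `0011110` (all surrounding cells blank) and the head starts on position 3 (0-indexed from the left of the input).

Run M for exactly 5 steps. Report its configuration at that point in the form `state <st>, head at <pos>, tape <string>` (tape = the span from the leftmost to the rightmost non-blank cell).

state s1, head at 2, tape 0011110

state=s0 head=3 tape=001[1]110   (s0,1)→(s2,1,right)
state=s2 head=4 tape=0011[1]10   (s2,1)→(s1,1,left)
state=s1 head=3 tape=001[1]110   (s1,1)→(s0,1,left)
state=s0 head=2 tape=00[1]1110   (s0,1)→(s2,1,right)
state=s2 head=3 tape=001[1]110   (s2,1)→(s1,1,left)
state=s1 head=2 tape=00[1]1110
After 5 steps: state s1, head at 2, tape 0011110.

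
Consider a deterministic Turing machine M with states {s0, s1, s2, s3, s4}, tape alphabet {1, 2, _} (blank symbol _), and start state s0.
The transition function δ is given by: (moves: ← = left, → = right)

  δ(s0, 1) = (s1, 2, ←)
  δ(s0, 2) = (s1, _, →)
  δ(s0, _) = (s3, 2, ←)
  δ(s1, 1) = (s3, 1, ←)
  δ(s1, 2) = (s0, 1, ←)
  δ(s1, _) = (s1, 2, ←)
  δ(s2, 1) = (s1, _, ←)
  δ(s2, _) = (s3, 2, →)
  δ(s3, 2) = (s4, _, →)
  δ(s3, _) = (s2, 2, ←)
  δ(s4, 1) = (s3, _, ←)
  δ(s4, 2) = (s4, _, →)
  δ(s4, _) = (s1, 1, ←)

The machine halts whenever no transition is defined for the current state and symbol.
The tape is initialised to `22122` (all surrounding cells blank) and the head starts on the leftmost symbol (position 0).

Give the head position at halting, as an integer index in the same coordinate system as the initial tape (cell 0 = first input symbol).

-3

s0 | ___[2]2122   read 2 → write _, move →, go to s1
s1 | ____[2]122   read 2 → write 1, move ←, go to s0
s0 | ___[_]1122   read _ → write 2, move ←, go to s3
s3 | __[_]21122   read _ → write 2, move ←, go to s2
s2 | _[_]221122   read _ → write 2, move →, go to s3
s3 | _2[2]21122   read 2 → write _, move →, go to s4
s4 | _2_[2]1122   read 2 → write _, move →, go to s4
s4 | _2__[1]122   read 1 → write _, move ←, go to s3
s3 | _2_[_]_122   read _ → write 2, move ←, go to s2
s2 | _2[_]2_122   read _ → write 2, move →, go to s3
s3 | _22[2]_122   read 2 → write _, move →, go to s4
s4 | _22_[_]122   read _ → write 1, move ←, go to s1
s1 | _22[_]1122   read _ → write 2, move ←, go to s1
s1 | _2[2]21122   read 2 → write 1, move ←, go to s0
s0 | _[2]121122   read 2 → write _, move →, go to s1
s1 | __[1]21122   read 1 → write 1, move ←, go to s3
s3 | _[_]121122   read _ → write 2, move ←, go to s2
s2 | [_]2121122   read _ → write 2, move →, go to s3
s3 | 2[2]121122   read 2 → write _, move →, go to s4
s4 | 2_[1]21122   read 1 → write _, move ←, go to s3
s3 | 2[_]_21122   read _ → write 2, move ←, go to s2
s2 | [2]2_21122
At halt the head is at cell -3.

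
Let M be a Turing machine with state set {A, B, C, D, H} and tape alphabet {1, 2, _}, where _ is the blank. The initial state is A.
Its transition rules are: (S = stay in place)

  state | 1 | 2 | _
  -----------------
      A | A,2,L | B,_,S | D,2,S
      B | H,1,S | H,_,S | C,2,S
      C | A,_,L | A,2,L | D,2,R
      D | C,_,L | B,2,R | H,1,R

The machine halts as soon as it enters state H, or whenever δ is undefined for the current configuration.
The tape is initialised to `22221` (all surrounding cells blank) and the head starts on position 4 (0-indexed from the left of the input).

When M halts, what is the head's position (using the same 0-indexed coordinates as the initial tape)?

0

state=A head=4 tape=_2222[1]   (A,1)→(A,2,L)
state=A head=3 tape=_222[2]2   (A,2)→(B,_,S)
state=B head=3 tape=_222[_]2   (B,_)→(C,2,S)
state=C head=3 tape=_222[2]2   (C,2)→(A,2,L)
state=A head=2 tape=_22[2]22   (A,2)→(B,_,S)
state=B head=2 tape=_22[_]22   (B,_)→(C,2,S)
state=C head=2 tape=_22[2]22   (C,2)→(A,2,L)
state=A head=1 tape=_2[2]222   (A,2)→(B,_,S)
state=B head=1 tape=_2[_]222   (B,_)→(C,2,S)
state=C head=1 tape=_2[2]222   (C,2)→(A,2,L)
state=A head=0 tape=_[2]2222   (A,2)→(B,_,S)
state=B head=0 tape=_[_]2222   (B,_)→(C,2,S)
state=C head=0 tape=_[2]2222   (C,2)→(A,2,L)
state=A head=-1 tape=[_]22222   (A,_)→(D,2,S)
state=D head=-1 tape=[2]22222   (D,2)→(B,2,R)
state=B head=0 tape=2[2]2222   (B,2)→(H,_,S)
state=H head=0 tape=2[_]2222
At halt the head is at cell 0.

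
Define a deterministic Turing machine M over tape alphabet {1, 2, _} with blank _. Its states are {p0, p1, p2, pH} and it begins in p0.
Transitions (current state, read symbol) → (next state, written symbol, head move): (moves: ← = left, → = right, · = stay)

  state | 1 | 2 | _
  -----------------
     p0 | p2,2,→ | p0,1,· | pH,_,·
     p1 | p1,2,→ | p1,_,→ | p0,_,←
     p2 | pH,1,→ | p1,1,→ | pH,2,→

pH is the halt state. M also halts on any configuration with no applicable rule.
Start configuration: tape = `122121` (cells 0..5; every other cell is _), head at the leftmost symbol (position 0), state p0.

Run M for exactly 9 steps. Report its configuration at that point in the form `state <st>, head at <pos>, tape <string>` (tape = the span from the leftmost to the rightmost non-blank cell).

p0 | [1]22121_   read 1 → write 2, move →, go to p2
p2 | 2[2]2121_   read 2 → write 1, move →, go to p1
p1 | 21[2]121_   read 2 → write _, move →, go to p1
p1 | 21_[1]21_   read 1 → write 2, move →, go to p1
p1 | 21_2[2]1_   read 2 → write _, move →, go to p1
p1 | 21_2_[1]_   read 1 → write 2, move →, go to p1
p1 | 21_2_2[_]   read _ → write _, move ←, go to p0
p0 | 21_2_[2]_   read 2 → write 1, move ·, go to p0
p0 | 21_2_[1]_   read 1 → write 2, move →, go to p2
p2 | 21_2_2[_]
After 9 steps: state p2, head at 6, tape 21_2_2.

state p2, head at 6, tape 21_2_2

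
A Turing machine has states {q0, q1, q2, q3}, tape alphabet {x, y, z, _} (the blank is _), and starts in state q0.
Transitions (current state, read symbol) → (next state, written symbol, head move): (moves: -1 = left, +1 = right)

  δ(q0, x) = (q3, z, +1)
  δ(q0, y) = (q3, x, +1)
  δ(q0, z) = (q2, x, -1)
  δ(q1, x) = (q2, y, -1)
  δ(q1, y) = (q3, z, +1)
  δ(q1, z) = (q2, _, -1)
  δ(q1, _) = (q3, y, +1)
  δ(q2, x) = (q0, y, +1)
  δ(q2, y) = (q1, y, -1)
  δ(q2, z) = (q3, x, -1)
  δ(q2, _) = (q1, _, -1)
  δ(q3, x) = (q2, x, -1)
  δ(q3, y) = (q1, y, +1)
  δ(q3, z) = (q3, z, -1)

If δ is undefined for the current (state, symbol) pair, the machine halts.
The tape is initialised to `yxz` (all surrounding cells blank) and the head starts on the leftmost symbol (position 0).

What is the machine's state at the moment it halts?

q3

q0 | _[y]xz_   read y → write x, move +1, go to q3
q3 | _x[x]z_   read x → write x, move -1, go to q2
q2 | _[x]xz_   read x → write y, move +1, go to q0
q0 | _y[x]z_   read x → write z, move +1, go to q3
q3 | _yz[z]_   read z → write z, move -1, go to q3
q3 | _y[z]z_   read z → write z, move -1, go to q3
q3 | _[y]zz_   read y → write y, move +1, go to q1
q1 | _y[z]z_   read z → write _, move -1, go to q2
q2 | _[y]_z_   read y → write y, move -1, go to q1
q1 | [_]y_z_   read _ → write y, move +1, go to q3
q3 | y[y]_z_   read y → write y, move +1, go to q1
q1 | yy[_]z_   read _ → write y, move +1, go to q3
q3 | yyy[z]_   read z → write z, move -1, go to q3
q3 | yy[y]z_   read y → write y, move +1, go to q1
q1 | yyy[z]_   read z → write _, move -1, go to q2
q2 | yy[y]__   read y → write y, move -1, go to q1
q1 | y[y]y__   read y → write z, move +1, go to q3
q3 | yz[y]__   read y → write y, move +1, go to q1
q1 | yzy[_]_   read _ → write y, move +1, go to q3
q3 | yzyy[_]
No transition is defined for (q3, _); M halts in state q3.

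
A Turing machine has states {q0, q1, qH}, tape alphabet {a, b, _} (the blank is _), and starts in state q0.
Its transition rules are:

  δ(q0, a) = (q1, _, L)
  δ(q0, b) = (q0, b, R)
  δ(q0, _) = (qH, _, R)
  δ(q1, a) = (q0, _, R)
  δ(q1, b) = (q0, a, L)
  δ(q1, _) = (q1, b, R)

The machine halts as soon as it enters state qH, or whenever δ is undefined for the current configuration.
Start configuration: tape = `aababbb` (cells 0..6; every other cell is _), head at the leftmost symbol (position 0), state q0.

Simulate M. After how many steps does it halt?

state=q0 head=0 tape=_[a]ababbb   (q0,a)→(q1,_,L)
state=q1 head=-1 tape=[_]_ababbb   (q1,_)→(q1,b,R)
state=q1 head=0 tape=b[_]ababbb   (q1,_)→(q1,b,R)
state=q1 head=1 tape=bb[a]babbb   (q1,a)→(q0,_,R)
state=q0 head=2 tape=bb_[b]abbb   (q0,b)→(q0,b,R)
state=q0 head=3 tape=bb_b[a]bbb   (q0,a)→(q1,_,L)
state=q1 head=2 tape=bb_[b]_bbb   (q1,b)→(q0,a,L)
state=q0 head=1 tape=bb[_]a_bbb   (q0,_)→(qH,_,R)
state=qH head=2 tape=bb_[a]_bbb
M halts after 8 transitions.

8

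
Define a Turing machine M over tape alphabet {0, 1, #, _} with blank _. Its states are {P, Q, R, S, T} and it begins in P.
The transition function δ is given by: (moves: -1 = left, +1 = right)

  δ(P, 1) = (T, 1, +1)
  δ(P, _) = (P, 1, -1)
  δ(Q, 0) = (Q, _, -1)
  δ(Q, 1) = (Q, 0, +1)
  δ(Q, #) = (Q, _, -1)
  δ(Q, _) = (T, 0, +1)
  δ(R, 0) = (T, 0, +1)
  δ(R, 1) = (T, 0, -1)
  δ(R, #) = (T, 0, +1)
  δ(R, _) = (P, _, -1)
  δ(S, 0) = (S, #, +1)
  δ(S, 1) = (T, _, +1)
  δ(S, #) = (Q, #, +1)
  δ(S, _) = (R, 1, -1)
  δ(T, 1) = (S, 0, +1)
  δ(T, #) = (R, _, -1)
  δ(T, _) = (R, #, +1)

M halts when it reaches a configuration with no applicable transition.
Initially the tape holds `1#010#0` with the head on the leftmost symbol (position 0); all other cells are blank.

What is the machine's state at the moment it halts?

P | __[1]#010#0   read 1 → write 1, move +1, go to T
T | __1[#]010#0   read # → write _, move -1, go to R
R | __[1]_010#0   read 1 → write 0, move -1, go to T
T | _[_]0_010#0   read _ → write #, move +1, go to R
R | _#[0]_010#0   read 0 → write 0, move +1, go to T
T | _#0[_]010#0   read _ → write #, move +1, go to R
R | _#0#[0]10#0   read 0 → write 0, move +1, go to T
T | _#0#0[1]0#0   read 1 → write 0, move +1, go to S
S | _#0#00[0]#0   read 0 → write #, move +1, go to S
S | _#0#00#[#]0   read # → write #, move +1, go to Q
Q | _#0#00##[0]   read 0 → write _, move -1, go to Q
Q | _#0#00#[#]_   read # → write _, move -1, go to Q
Q | _#0#00[#]__   read # → write _, move -1, go to Q
Q | _#0#0[0]___   read 0 → write _, move -1, go to Q
Q | _#0#[0]____   read 0 → write _, move -1, go to Q
Q | _#0[#]_____   read # → write _, move -1, go to Q
Q | _#[0]______   read 0 → write _, move -1, go to Q
Q | _[#]_______   read # → write _, move -1, go to Q
Q | [_]________   read _ → write 0, move +1, go to T
T | 0[_]_______   read _ → write #, move +1, go to R
R | 0#[_]______   read _ → write _, move -1, go to P
P | 0[#]_______
No transition is defined for (P, #); M halts in state P.

P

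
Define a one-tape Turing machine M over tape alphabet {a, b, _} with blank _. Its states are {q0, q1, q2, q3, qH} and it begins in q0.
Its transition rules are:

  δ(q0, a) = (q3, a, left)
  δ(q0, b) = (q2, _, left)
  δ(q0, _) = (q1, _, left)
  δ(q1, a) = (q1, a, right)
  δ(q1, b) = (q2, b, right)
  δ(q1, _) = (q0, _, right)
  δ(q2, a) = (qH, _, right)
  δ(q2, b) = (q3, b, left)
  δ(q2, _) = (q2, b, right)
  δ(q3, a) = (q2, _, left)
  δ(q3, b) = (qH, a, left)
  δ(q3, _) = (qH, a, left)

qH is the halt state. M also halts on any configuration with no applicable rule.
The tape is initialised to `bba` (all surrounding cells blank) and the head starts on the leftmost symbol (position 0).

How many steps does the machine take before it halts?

5

state=q0 head=0 tape=_[b]ba   (q0,b)→(q2,_,left)
state=q2 head=-1 tape=[_]_ba   (q2,_)→(q2,b,right)
state=q2 head=0 tape=b[_]ba   (q2,_)→(q2,b,right)
state=q2 head=1 tape=bb[b]a   (q2,b)→(q3,b,left)
state=q3 head=0 tape=b[b]ba   (q3,b)→(qH,a,left)
state=qH head=-1 tape=[b]aba
M halts after 5 transitions.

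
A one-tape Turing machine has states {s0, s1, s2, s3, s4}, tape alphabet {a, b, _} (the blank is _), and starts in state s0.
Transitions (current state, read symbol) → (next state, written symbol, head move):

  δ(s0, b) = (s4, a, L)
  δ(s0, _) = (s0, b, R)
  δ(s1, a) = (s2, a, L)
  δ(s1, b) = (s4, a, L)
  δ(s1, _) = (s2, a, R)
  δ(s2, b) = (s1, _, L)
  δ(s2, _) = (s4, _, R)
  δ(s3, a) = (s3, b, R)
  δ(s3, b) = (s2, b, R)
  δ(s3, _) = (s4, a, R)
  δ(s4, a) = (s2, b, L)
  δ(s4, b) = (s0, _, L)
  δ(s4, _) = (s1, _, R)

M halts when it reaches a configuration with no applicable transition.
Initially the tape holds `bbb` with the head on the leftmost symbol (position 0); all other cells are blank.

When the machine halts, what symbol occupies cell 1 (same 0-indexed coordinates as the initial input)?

s0 | __[b]bb   read b → write a, move L, go to s4
s4 | _[_]abb   read _ → write _, move R, go to s1
s1 | __[a]bb   read a → write a, move L, go to s2
s2 | _[_]abb   read _ → write _, move R, go to s4
s4 | __[a]bb   read a → write b, move L, go to s2
s2 | _[_]bbb   read _ → write _, move R, go to s4
s4 | __[b]bb   read b → write _, move L, go to s0
s0 | _[_]_bb   read _ → write b, move R, go to s0
s0 | _b[_]bb   read _ → write b, move R, go to s0
s0 | _bb[b]b   read b → write a, move L, go to s4
s4 | _b[b]ab   read b → write _, move L, go to s0
s0 | _[b]_ab   read b → write a, move L, go to s4
s4 | [_]a_ab   read _ → write _, move R, go to s1
s1 | _[a]_ab   read a → write a, move L, go to s2
s2 | [_]a_ab   read _ → write _, move R, go to s4
s4 | _[a]_ab   read a → write b, move L, go to s2
s2 | [_]b_ab   read _ → write _, move R, go to s4
s4 | _[b]_ab   read b → write _, move L, go to s0
s0 | [_]__ab   read _ → write b, move R, go to s0
s0 | b[_]_ab   read _ → write b, move R, go to s0
s0 | bb[_]ab   read _ → write b, move R, go to s0
s0 | bbb[a]b
Cell 1 holds a when M halts.

a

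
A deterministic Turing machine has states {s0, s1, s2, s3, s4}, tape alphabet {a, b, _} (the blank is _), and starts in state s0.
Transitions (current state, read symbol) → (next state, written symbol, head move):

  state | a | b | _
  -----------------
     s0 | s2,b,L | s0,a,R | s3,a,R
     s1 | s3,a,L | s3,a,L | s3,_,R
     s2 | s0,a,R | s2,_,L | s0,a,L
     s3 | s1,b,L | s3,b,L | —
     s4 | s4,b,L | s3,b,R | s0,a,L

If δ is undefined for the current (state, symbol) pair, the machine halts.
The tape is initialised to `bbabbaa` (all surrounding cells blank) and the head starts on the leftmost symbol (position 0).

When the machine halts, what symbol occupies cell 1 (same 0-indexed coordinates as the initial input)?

a

s0 | [b]babbaa__   read b → write a, move R, go to s0
s0 | a[b]abbaa__   read b → write a, move R, go to s0
s0 | aa[a]bbaa__   read a → write b, move L, go to s2
s2 | a[a]bbbaa__   read a → write a, move R, go to s0
s0 | aa[b]bbaa__   read b → write a, move R, go to s0
s0 | aaa[b]baa__   read b → write a, move R, go to s0
s0 | aaaa[b]aa__   read b → write a, move R, go to s0
s0 | aaaaa[a]a__   read a → write b, move L, go to s2
s2 | aaaa[a]ba__   read a → write a, move R, go to s0
s0 | aaaaa[b]a__   read b → write a, move R, go to s0
s0 | aaaaaa[a]__   read a → write b, move L, go to s2
s2 | aaaaa[a]b__   read a → write a, move R, go to s0
s0 | aaaaaa[b]__   read b → write a, move R, go to s0
s0 | aaaaaaa[_]_   read _ → write a, move R, go to s3
s3 | aaaaaaaa[_]
Cell 1 holds a when M halts.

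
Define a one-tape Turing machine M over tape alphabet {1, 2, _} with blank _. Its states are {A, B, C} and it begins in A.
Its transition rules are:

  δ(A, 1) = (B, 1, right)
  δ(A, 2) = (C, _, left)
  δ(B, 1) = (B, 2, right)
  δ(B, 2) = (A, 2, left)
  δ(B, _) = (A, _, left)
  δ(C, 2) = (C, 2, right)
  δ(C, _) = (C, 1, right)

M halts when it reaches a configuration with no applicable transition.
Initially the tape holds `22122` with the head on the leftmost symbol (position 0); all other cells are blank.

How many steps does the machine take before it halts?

A | _[2]2122   read 2 → write _, move left, go to C
C | [_]_2122   read _ → write 1, move right, go to C
C | 1[_]2122   read _ → write 1, move right, go to C
C | 11[2]122   read 2 → write 2, move right, go to C
C | 112[1]22
M halts after 4 transitions.

4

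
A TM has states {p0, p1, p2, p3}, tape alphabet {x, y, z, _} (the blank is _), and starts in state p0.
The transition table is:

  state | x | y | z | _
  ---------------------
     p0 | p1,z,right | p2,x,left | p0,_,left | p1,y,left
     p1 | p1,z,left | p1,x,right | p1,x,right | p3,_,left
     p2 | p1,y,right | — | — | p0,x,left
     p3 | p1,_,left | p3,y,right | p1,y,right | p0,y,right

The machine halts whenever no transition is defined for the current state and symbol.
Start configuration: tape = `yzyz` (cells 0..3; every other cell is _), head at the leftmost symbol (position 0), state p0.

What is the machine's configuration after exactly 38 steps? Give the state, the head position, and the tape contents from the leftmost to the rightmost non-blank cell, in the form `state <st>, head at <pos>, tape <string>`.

p0 | ________[y]zyz   read y → write x, move left, go to p2
p2 | _______[_]xzyz   read _ → write x, move left, go to p0
p0 | ______[_]xxzyz   read _ → write y, move left, go to p1
p1 | _____[_]yxxzyz   read _ → write _, move left, go to p3
p3 | ____[_]_yxxzyz   read _ → write y, move right, go to p0
p0 | ____y[_]yxxzyz   read _ → write y, move left, go to p1
p1 | ____[y]yyxxzyz   read y → write x, move right, go to p1
p1 | ____x[y]yxxzyz   read y → write x, move right, go to p1
p1 | ____xx[y]xxzyz   read y → write x, move right, go to p1
p1 | ____xxx[x]xzyz   read x → write z, move left, go to p1
p1 | ____xx[x]zxzyz   read x → write z, move left, go to p1
p1 | ____x[x]zzxzyz   read x → write z, move left, go to p1
p1 | ____[x]zzzxzyz   read x → write z, move left, go to p1
p1 | ___[_]zzzzxzyz   read _ → write _, move left, go to p3
p3 | __[_]_zzzzxzyz   read _ → write y, move right, go to p0
p0 | __y[_]zzzzxzyz   read _ → write y, move left, go to p1
p1 | __[y]yzzzzxzyz   read y → write x, move right, go to p1
p1 | __x[y]zzzzxzyz   read y → write x, move right, go to p1
p1 | __xx[z]zzzxzyz   read z → write x, move right, go to p1
p1 | __xxx[z]zzxzyz   read z → write x, move right, go to p1
p1 | __xxxx[z]zxzyz   read z → write x, move right, go to p1
p1 | __xxxxx[z]xzyz   read z → write x, move right, go to p1
p1 | __xxxxxx[x]zyz   read x → write z, move left, go to p1
p1 | __xxxxx[x]zzyz   read x → write z, move left, go to p1
p1 | __xxxx[x]zzzyz   read x → write z, move left, go to p1
p1 | __xxx[x]zzzzyz   read x → write z, move left, go to p1
p1 | __xx[x]zzzzzyz   read x → write z, move left, go to p1
p1 | __x[x]zzzzzzyz   read x → write z, move left, go to p1
p1 | __[x]zzzzzzzyz   read x → write z, move left, go to p1
p1 | _[_]zzzzzzzzyz   read _ → write _, move left, go to p3
p3 | [_]_zzzzzzzzyz   read _ → write y, move right, go to p0
p0 | y[_]zzzzzzzzyz   read _ → write y, move left, go to p1
p1 | [y]yzzzzzzzzyz   read y → write x, move right, go to p1
p1 | x[y]zzzzzzzzyz   read y → write x, move right, go to p1
p1 | xx[z]zzzzzzzyz   read z → write x, move right, go to p1
p1 | xxx[z]zzzzzzyz   read z → write x, move right, go to p1
p1 | xxxx[z]zzzzzyz   read z → write x, move right, go to p1
p1 | xxxxx[z]zzzzyz   read z → write x, move right, go to p1
p1 | xxxxxx[z]zzzyz
After 38 steps: state p1, head at -2, tape xxxxxxzzzzyz.

state p1, head at -2, tape xxxxxxzzzzyz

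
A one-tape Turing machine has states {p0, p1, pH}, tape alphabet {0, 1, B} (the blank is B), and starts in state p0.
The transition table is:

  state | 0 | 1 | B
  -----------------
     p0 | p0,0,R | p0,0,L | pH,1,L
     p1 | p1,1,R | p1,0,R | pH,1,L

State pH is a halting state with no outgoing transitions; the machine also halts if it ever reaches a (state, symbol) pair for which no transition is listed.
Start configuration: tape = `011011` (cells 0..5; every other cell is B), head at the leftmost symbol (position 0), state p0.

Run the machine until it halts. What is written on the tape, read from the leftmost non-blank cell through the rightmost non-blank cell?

0000001

p0 | [0]11011B   read 0 → write 0, move R, go to p0
p0 | 0[1]1011B   read 1 → write 0, move L, go to p0
p0 | [0]01011B   read 0 → write 0, move R, go to p0
p0 | 0[0]1011B   read 0 → write 0, move R, go to p0
p0 | 00[1]011B   read 1 → write 0, move L, go to p0
p0 | 0[0]0011B   read 0 → write 0, move R, go to p0
p0 | 00[0]011B   read 0 → write 0, move R, go to p0
p0 | 000[0]11B   read 0 → write 0, move R, go to p0
p0 | 0000[1]1B   read 1 → write 0, move L, go to p0
p0 | 000[0]01B   read 0 → write 0, move R, go to p0
p0 | 0000[0]1B   read 0 → write 0, move R, go to p0
p0 | 00000[1]B   read 1 → write 0, move L, go to p0
p0 | 0000[0]0B   read 0 → write 0, move R, go to p0
p0 | 00000[0]B   read 0 → write 0, move R, go to p0
p0 | 000000[B]   read B → write 1, move L, go to pH
pH | 00000[0]1
The non-blank tape span at halt is 0000001.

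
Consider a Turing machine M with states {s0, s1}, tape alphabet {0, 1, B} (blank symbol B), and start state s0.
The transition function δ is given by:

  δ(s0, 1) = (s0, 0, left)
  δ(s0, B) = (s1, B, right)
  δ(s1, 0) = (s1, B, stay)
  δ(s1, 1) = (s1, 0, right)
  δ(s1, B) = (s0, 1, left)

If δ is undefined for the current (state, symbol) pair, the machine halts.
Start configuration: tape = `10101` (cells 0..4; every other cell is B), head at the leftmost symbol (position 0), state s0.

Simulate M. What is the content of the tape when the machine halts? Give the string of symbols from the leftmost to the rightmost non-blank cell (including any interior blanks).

s0 | B[1]0101   read 1 → write 0, move left, go to s0
s0 | [B]00101   read B → write B, move right, go to s1
s1 | B[0]0101   read 0 → write B, move stay, go to s1
s1 | B[B]0101   read B → write 1, move left, go to s0
s0 | [B]10101   read B → write B, move right, go to s1
s1 | B[1]0101   read 1 → write 0, move right, go to s1
s1 | B0[0]101   read 0 → write B, move stay, go to s1
s1 | B0[B]101   read B → write 1, move left, go to s0
s0 | B[0]1101
The non-blank tape span at halt is 01101.

01101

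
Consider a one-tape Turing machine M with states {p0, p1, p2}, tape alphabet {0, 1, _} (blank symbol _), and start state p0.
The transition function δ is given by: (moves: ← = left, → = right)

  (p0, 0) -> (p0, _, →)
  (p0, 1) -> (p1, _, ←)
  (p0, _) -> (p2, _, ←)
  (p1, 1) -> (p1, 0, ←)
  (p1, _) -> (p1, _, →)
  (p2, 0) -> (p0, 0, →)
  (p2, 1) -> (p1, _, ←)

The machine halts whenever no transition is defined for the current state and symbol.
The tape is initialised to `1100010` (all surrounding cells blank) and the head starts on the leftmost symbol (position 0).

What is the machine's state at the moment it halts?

p1

p0 | _[1]100010   read 1 → write _, move ←, go to p1
p1 | [_]_100010   read _ → write _, move →, go to p1
p1 | _[_]100010   read _ → write _, move →, go to p1
p1 | __[1]00010   read 1 → write 0, move ←, go to p1
p1 | _[_]000010   read _ → write _, move →, go to p1
p1 | __[0]00010
No transition is defined for (p1, 0); M halts in state p1.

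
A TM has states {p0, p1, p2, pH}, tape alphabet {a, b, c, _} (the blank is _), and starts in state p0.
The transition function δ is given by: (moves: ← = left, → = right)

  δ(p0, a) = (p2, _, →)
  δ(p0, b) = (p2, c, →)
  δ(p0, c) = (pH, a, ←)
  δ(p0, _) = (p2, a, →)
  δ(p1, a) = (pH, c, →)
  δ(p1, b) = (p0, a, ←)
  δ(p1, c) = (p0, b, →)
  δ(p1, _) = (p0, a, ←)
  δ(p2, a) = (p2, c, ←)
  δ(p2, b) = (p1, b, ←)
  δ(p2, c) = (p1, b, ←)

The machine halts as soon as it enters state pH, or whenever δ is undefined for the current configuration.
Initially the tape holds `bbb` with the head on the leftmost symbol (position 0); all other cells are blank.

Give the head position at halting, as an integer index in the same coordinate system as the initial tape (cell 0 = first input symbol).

state=p0 head=0 tape=[b]bb_   (p0,b)→(p2,c,→)
state=p2 head=1 tape=c[b]b_   (p2,b)→(p1,b,←)
state=p1 head=0 tape=[c]bb_   (p1,c)→(p0,b,→)
state=p0 head=1 tape=b[b]b_   (p0,b)→(p2,c,→)
state=p2 head=2 tape=bc[b]_   (p2,b)→(p1,b,←)
state=p1 head=1 tape=b[c]b_   (p1,c)→(p0,b,→)
state=p0 head=2 tape=bb[b]_   (p0,b)→(p2,c,→)
state=p2 head=3 tape=bbc[_]
At halt the head is at cell 3.

3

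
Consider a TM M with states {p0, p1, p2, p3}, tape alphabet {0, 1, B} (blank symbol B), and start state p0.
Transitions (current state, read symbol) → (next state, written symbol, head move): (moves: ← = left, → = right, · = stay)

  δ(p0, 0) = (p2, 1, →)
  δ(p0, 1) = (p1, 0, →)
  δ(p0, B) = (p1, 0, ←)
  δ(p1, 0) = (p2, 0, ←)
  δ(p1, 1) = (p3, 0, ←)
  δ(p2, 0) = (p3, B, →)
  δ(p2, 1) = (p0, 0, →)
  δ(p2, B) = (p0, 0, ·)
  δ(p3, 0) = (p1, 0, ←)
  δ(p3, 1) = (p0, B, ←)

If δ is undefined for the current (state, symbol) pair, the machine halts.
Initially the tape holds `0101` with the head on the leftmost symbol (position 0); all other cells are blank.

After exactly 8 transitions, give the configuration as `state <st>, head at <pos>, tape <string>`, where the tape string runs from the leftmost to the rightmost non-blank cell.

p0 | [0]101B   read 0 → write 1, move →, go to p2
p2 | 1[1]01B   read 1 → write 0, move →, go to p0
p0 | 10[0]1B   read 0 → write 1, move →, go to p2
p2 | 101[1]B   read 1 → write 0, move →, go to p0
p0 | 1010[B]   read B → write 0, move ←, go to p1
p1 | 101[0]0   read 0 → write 0, move ←, go to p2
p2 | 10[1]00   read 1 → write 0, move →, go to p0
p0 | 100[0]0   read 0 → write 1, move →, go to p2
p2 | 1001[0]
After 8 steps: state p2, head at 4, tape 10010.

state p2, head at 4, tape 10010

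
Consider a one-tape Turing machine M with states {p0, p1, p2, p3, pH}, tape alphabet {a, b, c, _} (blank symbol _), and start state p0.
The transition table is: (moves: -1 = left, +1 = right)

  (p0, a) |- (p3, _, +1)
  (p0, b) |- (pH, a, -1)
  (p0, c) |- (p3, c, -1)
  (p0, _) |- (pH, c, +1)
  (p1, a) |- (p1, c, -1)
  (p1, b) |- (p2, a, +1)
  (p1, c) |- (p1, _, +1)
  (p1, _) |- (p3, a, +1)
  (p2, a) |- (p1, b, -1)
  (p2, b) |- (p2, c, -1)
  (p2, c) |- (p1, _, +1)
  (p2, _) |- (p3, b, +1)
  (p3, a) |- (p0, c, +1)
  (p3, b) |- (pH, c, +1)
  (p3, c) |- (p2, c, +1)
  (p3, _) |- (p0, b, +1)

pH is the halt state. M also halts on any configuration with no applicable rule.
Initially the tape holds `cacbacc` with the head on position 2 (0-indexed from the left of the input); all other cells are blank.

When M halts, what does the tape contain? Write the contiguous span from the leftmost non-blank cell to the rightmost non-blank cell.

cca____abc

state=p0 head=2 tape=ca[c]bacc____   (p0,c)→(p3,c,-1)
state=p3 head=1 tape=c[a]cbacc____   (p3,a)→(p0,c,+1)
state=p0 head=2 tape=cc[c]bacc____   (p0,c)→(p3,c,-1)
state=p3 head=1 tape=c[c]cbacc____   (p3,c)→(p2,c,+1)
state=p2 head=2 tape=cc[c]bacc____   (p2,c)→(p1,_,+1)
state=p1 head=3 tape=cc_[b]acc____   (p1,b)→(p2,a,+1)
state=p2 head=4 tape=cc_a[a]cc____   (p2,a)→(p1,b,-1)
state=p1 head=3 tape=cc_[a]bcc____   (p1,a)→(p1,c,-1)
state=p1 head=2 tape=cc[_]cbcc____   (p1,_)→(p3,a,+1)
state=p3 head=3 tape=cca[c]bcc____   (p3,c)→(p2,c,+1)
state=p2 head=4 tape=ccac[b]cc____   (p2,b)→(p2,c,-1)
state=p2 head=3 tape=cca[c]ccc____   (p2,c)→(p1,_,+1)
state=p1 head=4 tape=cca_[c]cc____   (p1,c)→(p1,_,+1)
state=p1 head=5 tape=cca__[c]c____   (p1,c)→(p1,_,+1)
state=p1 head=6 tape=cca___[c]____   (p1,c)→(p1,_,+1)
state=p1 head=7 tape=cca____[_]___   (p1,_)→(p3,a,+1)
state=p3 head=8 tape=cca____a[_]__   (p3,_)→(p0,b,+1)
state=p0 head=9 tape=cca____ab[_]_   (p0,_)→(pH,c,+1)
state=pH head=10 tape=cca____abc[_]
The non-blank tape span at halt is cca____abc.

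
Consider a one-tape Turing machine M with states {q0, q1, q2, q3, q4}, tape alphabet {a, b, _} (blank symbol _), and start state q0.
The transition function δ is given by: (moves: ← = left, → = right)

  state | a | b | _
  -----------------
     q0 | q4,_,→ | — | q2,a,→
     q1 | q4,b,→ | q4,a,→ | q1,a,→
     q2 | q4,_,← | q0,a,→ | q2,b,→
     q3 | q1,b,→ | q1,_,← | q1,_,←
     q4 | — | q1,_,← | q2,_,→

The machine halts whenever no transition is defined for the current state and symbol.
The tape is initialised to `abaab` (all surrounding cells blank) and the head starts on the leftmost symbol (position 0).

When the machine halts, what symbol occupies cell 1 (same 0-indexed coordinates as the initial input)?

a

q0 | [a]baab   read a → write _, move →, go to q4
q4 | _[b]aab   read b → write _, move ←, go to q1
q1 | [_]_aab   read _ → write a, move →, go to q1
q1 | a[_]aab   read _ → write a, move →, go to q1
q1 | aa[a]ab   read a → write b, move →, go to q4
q4 | aab[a]b
Cell 1 holds a when M halts.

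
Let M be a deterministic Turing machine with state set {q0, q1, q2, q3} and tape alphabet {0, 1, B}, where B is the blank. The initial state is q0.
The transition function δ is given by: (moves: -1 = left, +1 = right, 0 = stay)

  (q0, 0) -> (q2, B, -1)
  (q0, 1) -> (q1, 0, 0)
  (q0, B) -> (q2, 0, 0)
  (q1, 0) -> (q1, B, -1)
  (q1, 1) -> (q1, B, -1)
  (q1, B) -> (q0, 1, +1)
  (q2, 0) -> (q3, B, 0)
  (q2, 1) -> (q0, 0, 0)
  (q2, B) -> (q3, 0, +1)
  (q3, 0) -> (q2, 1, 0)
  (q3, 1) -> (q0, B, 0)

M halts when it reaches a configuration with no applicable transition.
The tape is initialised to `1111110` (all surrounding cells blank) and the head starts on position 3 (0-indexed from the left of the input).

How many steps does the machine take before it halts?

state=q0 head=3 tape=B111[1]110   (q0,1)→(q1,0,0)
state=q1 head=3 tape=B111[0]110   (q1,0)→(q1,B,-1)
state=q1 head=2 tape=B11[1]B110   (q1,1)→(q1,B,-1)
state=q1 head=1 tape=B1[1]BB110   (q1,1)→(q1,B,-1)
state=q1 head=0 tape=B[1]BBB110   (q1,1)→(q1,B,-1)
state=q1 head=-1 tape=[B]BBBB110   (q1,B)→(q0,1,+1)
state=q0 head=0 tape=1[B]BBB110   (q0,B)→(q2,0,0)
state=q2 head=0 tape=1[0]BBB110   (q2,0)→(q3,B,0)
state=q3 head=0 tape=1[B]BBB110
M halts after 8 transitions.

8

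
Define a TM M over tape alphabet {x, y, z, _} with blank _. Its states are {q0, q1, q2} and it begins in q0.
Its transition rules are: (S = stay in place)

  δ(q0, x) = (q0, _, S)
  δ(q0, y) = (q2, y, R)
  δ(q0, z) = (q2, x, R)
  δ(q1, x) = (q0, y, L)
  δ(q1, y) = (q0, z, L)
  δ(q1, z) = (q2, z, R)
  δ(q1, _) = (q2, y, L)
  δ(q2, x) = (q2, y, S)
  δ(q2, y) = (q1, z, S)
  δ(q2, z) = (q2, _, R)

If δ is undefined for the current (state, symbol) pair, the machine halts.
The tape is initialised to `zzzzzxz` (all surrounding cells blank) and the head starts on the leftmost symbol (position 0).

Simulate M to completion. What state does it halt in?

state=q0 head=0 tape=[z]zzzzxz_   (q0,z)→(q2,x,R)
state=q2 head=1 tape=x[z]zzzxz_   (q2,z)→(q2,_,R)
state=q2 head=2 tape=x_[z]zzxz_   (q2,z)→(q2,_,R)
state=q2 head=3 tape=x__[z]zxz_   (q2,z)→(q2,_,R)
state=q2 head=4 tape=x___[z]xz_   (q2,z)→(q2,_,R)
state=q2 head=5 tape=x____[x]z_   (q2,x)→(q2,y,S)
state=q2 head=5 tape=x____[y]z_   (q2,y)→(q1,z,S)
state=q1 head=5 tape=x____[z]z_   (q1,z)→(q2,z,R)
state=q2 head=6 tape=x____z[z]_   (q2,z)→(q2,_,R)
state=q2 head=7 tape=x____z_[_]
No transition is defined for (q2, _); M halts in state q2.

q2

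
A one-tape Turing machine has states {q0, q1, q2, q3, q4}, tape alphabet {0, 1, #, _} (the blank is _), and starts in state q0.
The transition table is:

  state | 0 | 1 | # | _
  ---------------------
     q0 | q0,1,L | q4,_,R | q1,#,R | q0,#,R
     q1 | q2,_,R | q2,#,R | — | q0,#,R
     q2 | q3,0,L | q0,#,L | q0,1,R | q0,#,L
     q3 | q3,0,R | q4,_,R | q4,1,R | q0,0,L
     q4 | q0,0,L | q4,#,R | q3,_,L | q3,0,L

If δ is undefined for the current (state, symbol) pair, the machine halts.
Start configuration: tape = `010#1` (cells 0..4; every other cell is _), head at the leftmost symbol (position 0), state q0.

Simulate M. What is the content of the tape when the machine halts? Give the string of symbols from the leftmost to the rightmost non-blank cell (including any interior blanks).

#_#_####

q0 | _[0]10#1__   read 0 → write 1, move L, go to q0
q0 | [_]110#1__   read _ → write #, move R, go to q0
q0 | #[1]10#1__   read 1 → write _, move R, go to q4
q4 | #_[1]0#1__   read 1 → write #, move R, go to q4
q4 | #_#[0]#1__   read 0 → write 0, move L, go to q0
q0 | #_[#]0#1__   read # → write #, move R, go to q1
q1 | #_#[0]#1__   read 0 → write _, move R, go to q2
q2 | #_#_[#]1__   read # → write 1, move R, go to q0
q0 | #_#_1[1]__   read 1 → write _, move R, go to q4
q4 | #_#_1_[_]_   read _ → write 0, move L, go to q3
q3 | #_#_1[_]0_   read _ → write 0, move L, go to q0
q0 | #_#_[1]00_   read 1 → write _, move R, go to q4
q4 | #_#__[0]0_   read 0 → write 0, move L, go to q0
q0 | #_#_[_]00_   read _ → write #, move R, go to q0
q0 | #_#_#[0]0_   read 0 → write 1, move L, go to q0
q0 | #_#_[#]10_   read # → write #, move R, go to q1
q1 | #_#_#[1]0_   read 1 → write #, move R, go to q2
q2 | #_#_##[0]_   read 0 → write 0, move L, go to q3
q3 | #_#_#[#]0_   read # → write 1, move R, go to q4
q4 | #_#_#1[0]_   read 0 → write 0, move L, go to q0
q0 | #_#_#[1]0_   read 1 → write _, move R, go to q4
q4 | #_#_#_[0]_   read 0 → write 0, move L, go to q0
q0 | #_#_#[_]0_   read _ → write #, move R, go to q0
q0 | #_#_##[0]_   read 0 → write 1, move L, go to q0
q0 | #_#_#[#]1_   read # → write #, move R, go to q1
q1 | #_#_##[1]_   read 1 → write #, move R, go to q2
q2 | #_#_###[_]   read _ → write #, move L, go to q0
q0 | #_#_##[#]#   read # → write #, move R, go to q1
q1 | #_#_###[#]
The non-blank tape span at halt is #_#_####.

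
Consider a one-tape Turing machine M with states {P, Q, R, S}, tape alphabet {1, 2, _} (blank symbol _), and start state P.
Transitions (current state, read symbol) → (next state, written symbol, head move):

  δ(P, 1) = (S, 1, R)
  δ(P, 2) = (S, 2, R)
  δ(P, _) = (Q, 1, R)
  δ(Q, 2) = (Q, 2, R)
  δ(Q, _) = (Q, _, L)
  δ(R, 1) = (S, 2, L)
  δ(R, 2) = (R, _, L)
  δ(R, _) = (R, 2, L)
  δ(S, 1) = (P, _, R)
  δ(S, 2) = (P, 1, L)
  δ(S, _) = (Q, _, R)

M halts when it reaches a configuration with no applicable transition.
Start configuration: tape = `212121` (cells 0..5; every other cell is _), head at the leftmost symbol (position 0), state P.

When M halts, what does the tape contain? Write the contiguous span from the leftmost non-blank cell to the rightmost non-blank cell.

P | [2]12121__   read 2 → write 2, move R, go to S
S | 2[1]2121__   read 1 → write _, move R, go to P
P | 2_[2]121__   read 2 → write 2, move R, go to S
S | 2_2[1]21__   read 1 → write _, move R, go to P
P | 2_2_[2]1__   read 2 → write 2, move R, go to S
S | 2_2_2[1]__   read 1 → write _, move R, go to P
P | 2_2_2_[_]_   read _ → write 1, move R, go to Q
Q | 2_2_2_1[_]   read _ → write _, move L, go to Q
Q | 2_2_2_[1]_
The non-blank tape span at halt is 2_2_2_1.

2_2_2_1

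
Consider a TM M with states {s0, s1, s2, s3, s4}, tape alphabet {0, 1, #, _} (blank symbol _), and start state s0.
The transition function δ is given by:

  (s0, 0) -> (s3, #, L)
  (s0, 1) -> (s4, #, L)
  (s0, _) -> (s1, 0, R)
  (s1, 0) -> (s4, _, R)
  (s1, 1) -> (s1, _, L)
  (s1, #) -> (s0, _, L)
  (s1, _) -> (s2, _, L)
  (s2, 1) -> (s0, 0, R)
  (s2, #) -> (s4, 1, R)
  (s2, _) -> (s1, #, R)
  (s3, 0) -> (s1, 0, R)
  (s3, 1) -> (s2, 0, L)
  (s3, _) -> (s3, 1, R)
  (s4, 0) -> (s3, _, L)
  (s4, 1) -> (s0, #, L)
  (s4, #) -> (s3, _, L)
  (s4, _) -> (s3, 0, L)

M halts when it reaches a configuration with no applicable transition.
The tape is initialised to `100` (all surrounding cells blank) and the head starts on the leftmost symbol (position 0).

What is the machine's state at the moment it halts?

s0 | ___[1]00__   read 1 → write #, move L, go to s4
s4 | __[_]#00__   read _ → write 0, move L, go to s3
s3 | _[_]0#00__   read _ → write 1, move R, go to s3
s3 | _1[0]#00__   read 0 → write 0, move R, go to s1
s1 | _10[#]00__   read # → write _, move L, go to s0
s0 | _1[0]_00__   read 0 → write #, move L, go to s3
s3 | _[1]#_00__   read 1 → write 0, move L, go to s2
s2 | [_]0#_00__   read _ → write #, move R, go to s1
s1 | #[0]#_00__   read 0 → write _, move R, go to s4
s4 | #_[#]_00__   read # → write _, move L, go to s3
s3 | #[_]__00__   read _ → write 1, move R, go to s3
s3 | #1[_]_00__   read _ → write 1, move R, go to s3
s3 | #11[_]00__   read _ → write 1, move R, go to s3
s3 | #111[0]0__   read 0 → write 0, move R, go to s1
s1 | #1110[0]__   read 0 → write _, move R, go to s4
s4 | #1110_[_]_   read _ → write 0, move L, go to s3
s3 | #1110[_]0_   read _ → write 1, move R, go to s3
s3 | #11101[0]_   read 0 → write 0, move R, go to s1
s1 | #111010[_]   read _ → write _, move L, go to s2
s2 | #11101[0]_
No transition is defined for (s2, 0); M halts in state s2.

s2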